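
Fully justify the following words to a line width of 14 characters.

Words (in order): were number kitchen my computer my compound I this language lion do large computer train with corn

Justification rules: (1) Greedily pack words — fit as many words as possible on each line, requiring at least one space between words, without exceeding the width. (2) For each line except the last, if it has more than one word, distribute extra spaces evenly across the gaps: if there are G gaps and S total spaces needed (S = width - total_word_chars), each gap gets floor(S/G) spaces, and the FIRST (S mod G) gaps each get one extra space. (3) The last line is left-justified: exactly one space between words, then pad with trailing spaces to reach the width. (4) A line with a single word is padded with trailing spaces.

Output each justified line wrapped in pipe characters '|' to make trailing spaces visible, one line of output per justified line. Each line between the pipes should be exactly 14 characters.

Answer: |were    number|
|kitchen     my|
|computer    my|
|compound     I|
|this  language|
|lion  do large|
|computer train|
|with corn     |

Derivation:
Line 1: ['were', 'number'] (min_width=11, slack=3)
Line 2: ['kitchen', 'my'] (min_width=10, slack=4)
Line 3: ['computer', 'my'] (min_width=11, slack=3)
Line 4: ['compound', 'I'] (min_width=10, slack=4)
Line 5: ['this', 'language'] (min_width=13, slack=1)
Line 6: ['lion', 'do', 'large'] (min_width=13, slack=1)
Line 7: ['computer', 'train'] (min_width=14, slack=0)
Line 8: ['with', 'corn'] (min_width=9, slack=5)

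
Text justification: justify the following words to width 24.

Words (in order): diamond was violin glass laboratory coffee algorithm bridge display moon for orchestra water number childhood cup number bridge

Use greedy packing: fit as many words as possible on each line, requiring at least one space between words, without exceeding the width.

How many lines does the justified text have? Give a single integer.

Line 1: ['diamond', 'was', 'violin', 'glass'] (min_width=24, slack=0)
Line 2: ['laboratory', 'coffee'] (min_width=17, slack=7)
Line 3: ['algorithm', 'bridge', 'display'] (min_width=24, slack=0)
Line 4: ['moon', 'for', 'orchestra', 'water'] (min_width=24, slack=0)
Line 5: ['number', 'childhood', 'cup'] (min_width=20, slack=4)
Line 6: ['number', 'bridge'] (min_width=13, slack=11)
Total lines: 6

Answer: 6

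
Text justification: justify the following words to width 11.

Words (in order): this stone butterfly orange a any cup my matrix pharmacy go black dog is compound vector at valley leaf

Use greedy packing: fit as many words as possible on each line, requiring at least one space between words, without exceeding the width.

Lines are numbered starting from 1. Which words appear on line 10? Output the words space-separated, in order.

Line 1: ['this', 'stone'] (min_width=10, slack=1)
Line 2: ['butterfly'] (min_width=9, slack=2)
Line 3: ['orange', 'a'] (min_width=8, slack=3)
Line 4: ['any', 'cup', 'my'] (min_width=10, slack=1)
Line 5: ['matrix'] (min_width=6, slack=5)
Line 6: ['pharmacy', 'go'] (min_width=11, slack=0)
Line 7: ['black', 'dog'] (min_width=9, slack=2)
Line 8: ['is', 'compound'] (min_width=11, slack=0)
Line 9: ['vector', 'at'] (min_width=9, slack=2)
Line 10: ['valley', 'leaf'] (min_width=11, slack=0)

Answer: valley leaf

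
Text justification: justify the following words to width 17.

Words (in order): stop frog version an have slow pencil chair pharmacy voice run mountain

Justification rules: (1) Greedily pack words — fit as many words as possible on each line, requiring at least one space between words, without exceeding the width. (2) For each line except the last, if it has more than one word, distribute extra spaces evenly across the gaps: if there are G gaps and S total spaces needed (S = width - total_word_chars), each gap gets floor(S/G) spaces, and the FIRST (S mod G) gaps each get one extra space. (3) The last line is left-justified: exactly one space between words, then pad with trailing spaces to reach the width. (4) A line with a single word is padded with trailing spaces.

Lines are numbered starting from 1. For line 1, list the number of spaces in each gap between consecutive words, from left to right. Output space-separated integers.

Line 1: ['stop', 'frog', 'version'] (min_width=17, slack=0)
Line 2: ['an', 'have', 'slow'] (min_width=12, slack=5)
Line 3: ['pencil', 'chair'] (min_width=12, slack=5)
Line 4: ['pharmacy', 'voice'] (min_width=14, slack=3)
Line 5: ['run', 'mountain'] (min_width=12, slack=5)

Answer: 1 1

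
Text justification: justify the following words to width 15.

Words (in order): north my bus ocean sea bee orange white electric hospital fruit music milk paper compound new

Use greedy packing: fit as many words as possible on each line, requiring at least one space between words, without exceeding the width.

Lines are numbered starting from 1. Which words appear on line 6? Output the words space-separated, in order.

Answer: music milk

Derivation:
Line 1: ['north', 'my', 'bus'] (min_width=12, slack=3)
Line 2: ['ocean', 'sea', 'bee'] (min_width=13, slack=2)
Line 3: ['orange', 'white'] (min_width=12, slack=3)
Line 4: ['electric'] (min_width=8, slack=7)
Line 5: ['hospital', 'fruit'] (min_width=14, slack=1)
Line 6: ['music', 'milk'] (min_width=10, slack=5)
Line 7: ['paper', 'compound'] (min_width=14, slack=1)
Line 8: ['new'] (min_width=3, slack=12)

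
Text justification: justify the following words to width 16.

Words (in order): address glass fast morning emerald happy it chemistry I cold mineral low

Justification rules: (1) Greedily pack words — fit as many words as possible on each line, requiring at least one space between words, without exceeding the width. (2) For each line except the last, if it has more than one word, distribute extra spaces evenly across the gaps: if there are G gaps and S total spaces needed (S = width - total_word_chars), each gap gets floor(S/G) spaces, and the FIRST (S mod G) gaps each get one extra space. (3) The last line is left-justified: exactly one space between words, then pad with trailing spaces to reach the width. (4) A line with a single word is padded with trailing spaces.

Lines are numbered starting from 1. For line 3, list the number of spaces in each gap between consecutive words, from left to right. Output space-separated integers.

Answer: 1 1

Derivation:
Line 1: ['address', 'glass'] (min_width=13, slack=3)
Line 2: ['fast', 'morning'] (min_width=12, slack=4)
Line 3: ['emerald', 'happy', 'it'] (min_width=16, slack=0)
Line 4: ['chemistry', 'I', 'cold'] (min_width=16, slack=0)
Line 5: ['mineral', 'low'] (min_width=11, slack=5)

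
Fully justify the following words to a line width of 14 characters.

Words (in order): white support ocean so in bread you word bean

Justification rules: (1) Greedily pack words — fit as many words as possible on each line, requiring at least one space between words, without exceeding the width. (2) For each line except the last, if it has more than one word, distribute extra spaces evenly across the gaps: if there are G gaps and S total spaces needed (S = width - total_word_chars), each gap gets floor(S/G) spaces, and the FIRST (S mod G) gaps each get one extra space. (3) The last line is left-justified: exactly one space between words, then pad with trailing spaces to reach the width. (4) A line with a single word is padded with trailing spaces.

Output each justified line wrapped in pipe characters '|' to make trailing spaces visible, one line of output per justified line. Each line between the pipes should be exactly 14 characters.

Answer: |white  support|
|ocean   so  in|
|bread you word|
|bean          |

Derivation:
Line 1: ['white', 'support'] (min_width=13, slack=1)
Line 2: ['ocean', 'so', 'in'] (min_width=11, slack=3)
Line 3: ['bread', 'you', 'word'] (min_width=14, slack=0)
Line 4: ['bean'] (min_width=4, slack=10)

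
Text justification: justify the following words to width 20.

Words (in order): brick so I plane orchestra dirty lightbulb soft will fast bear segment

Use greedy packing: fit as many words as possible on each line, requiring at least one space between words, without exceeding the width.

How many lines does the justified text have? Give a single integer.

Answer: 4

Derivation:
Line 1: ['brick', 'so', 'I', 'plane'] (min_width=16, slack=4)
Line 2: ['orchestra', 'dirty'] (min_width=15, slack=5)
Line 3: ['lightbulb', 'soft', 'will'] (min_width=19, slack=1)
Line 4: ['fast', 'bear', 'segment'] (min_width=17, slack=3)
Total lines: 4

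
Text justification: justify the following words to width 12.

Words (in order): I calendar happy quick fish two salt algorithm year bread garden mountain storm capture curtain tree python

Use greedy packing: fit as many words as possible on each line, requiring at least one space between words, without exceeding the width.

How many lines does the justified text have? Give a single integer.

Line 1: ['I', 'calendar'] (min_width=10, slack=2)
Line 2: ['happy', 'quick'] (min_width=11, slack=1)
Line 3: ['fish', 'two'] (min_width=8, slack=4)
Line 4: ['salt'] (min_width=4, slack=8)
Line 5: ['algorithm'] (min_width=9, slack=3)
Line 6: ['year', 'bread'] (min_width=10, slack=2)
Line 7: ['garden'] (min_width=6, slack=6)
Line 8: ['mountain'] (min_width=8, slack=4)
Line 9: ['storm'] (min_width=5, slack=7)
Line 10: ['capture'] (min_width=7, slack=5)
Line 11: ['curtain', 'tree'] (min_width=12, slack=0)
Line 12: ['python'] (min_width=6, slack=6)
Total lines: 12

Answer: 12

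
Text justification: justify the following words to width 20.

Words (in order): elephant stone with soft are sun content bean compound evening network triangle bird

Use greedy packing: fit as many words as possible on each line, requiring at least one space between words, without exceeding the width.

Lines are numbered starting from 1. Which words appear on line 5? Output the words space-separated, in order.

Answer: triangle bird

Derivation:
Line 1: ['elephant', 'stone', 'with'] (min_width=19, slack=1)
Line 2: ['soft', 'are', 'sun', 'content'] (min_width=20, slack=0)
Line 3: ['bean', 'compound'] (min_width=13, slack=7)
Line 4: ['evening', 'network'] (min_width=15, slack=5)
Line 5: ['triangle', 'bird'] (min_width=13, slack=7)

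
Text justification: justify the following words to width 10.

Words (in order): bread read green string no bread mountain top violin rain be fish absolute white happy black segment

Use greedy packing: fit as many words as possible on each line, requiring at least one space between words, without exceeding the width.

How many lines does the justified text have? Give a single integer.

Line 1: ['bread', 'read'] (min_width=10, slack=0)
Line 2: ['green'] (min_width=5, slack=5)
Line 3: ['string', 'no'] (min_width=9, slack=1)
Line 4: ['bread'] (min_width=5, slack=5)
Line 5: ['mountain'] (min_width=8, slack=2)
Line 6: ['top', 'violin'] (min_width=10, slack=0)
Line 7: ['rain', 'be'] (min_width=7, slack=3)
Line 8: ['fish'] (min_width=4, slack=6)
Line 9: ['absolute'] (min_width=8, slack=2)
Line 10: ['white'] (min_width=5, slack=5)
Line 11: ['happy'] (min_width=5, slack=5)
Line 12: ['black'] (min_width=5, slack=5)
Line 13: ['segment'] (min_width=7, slack=3)
Total lines: 13

Answer: 13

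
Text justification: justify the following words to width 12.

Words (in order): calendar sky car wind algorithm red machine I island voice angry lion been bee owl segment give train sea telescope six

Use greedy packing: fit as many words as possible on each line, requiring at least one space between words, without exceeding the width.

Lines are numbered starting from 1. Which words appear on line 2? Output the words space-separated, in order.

Line 1: ['calendar', 'sky'] (min_width=12, slack=0)
Line 2: ['car', 'wind'] (min_width=8, slack=4)
Line 3: ['algorithm'] (min_width=9, slack=3)
Line 4: ['red', 'machine'] (min_width=11, slack=1)
Line 5: ['I', 'island'] (min_width=8, slack=4)
Line 6: ['voice', 'angry'] (min_width=11, slack=1)
Line 7: ['lion', 'been'] (min_width=9, slack=3)
Line 8: ['bee', 'owl'] (min_width=7, slack=5)
Line 9: ['segment', 'give'] (min_width=12, slack=0)
Line 10: ['train', 'sea'] (min_width=9, slack=3)
Line 11: ['telescope'] (min_width=9, slack=3)
Line 12: ['six'] (min_width=3, slack=9)

Answer: car wind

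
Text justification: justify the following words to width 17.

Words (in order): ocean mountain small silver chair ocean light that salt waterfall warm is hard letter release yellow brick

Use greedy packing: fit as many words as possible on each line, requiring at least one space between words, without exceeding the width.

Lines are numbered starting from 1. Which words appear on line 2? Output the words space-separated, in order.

Line 1: ['ocean', 'mountain'] (min_width=14, slack=3)
Line 2: ['small', 'silver'] (min_width=12, slack=5)
Line 3: ['chair', 'ocean', 'light'] (min_width=17, slack=0)
Line 4: ['that', 'salt'] (min_width=9, slack=8)
Line 5: ['waterfall', 'warm', 'is'] (min_width=17, slack=0)
Line 6: ['hard', 'letter'] (min_width=11, slack=6)
Line 7: ['release', 'yellow'] (min_width=14, slack=3)
Line 8: ['brick'] (min_width=5, slack=12)

Answer: small silver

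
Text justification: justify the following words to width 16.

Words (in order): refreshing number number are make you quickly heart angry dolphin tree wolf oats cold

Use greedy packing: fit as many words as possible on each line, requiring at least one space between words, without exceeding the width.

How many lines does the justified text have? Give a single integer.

Answer: 7

Derivation:
Line 1: ['refreshing'] (min_width=10, slack=6)
Line 2: ['number', 'number'] (min_width=13, slack=3)
Line 3: ['are', 'make', 'you'] (min_width=12, slack=4)
Line 4: ['quickly', 'heart'] (min_width=13, slack=3)
Line 5: ['angry', 'dolphin'] (min_width=13, slack=3)
Line 6: ['tree', 'wolf', 'oats'] (min_width=14, slack=2)
Line 7: ['cold'] (min_width=4, slack=12)
Total lines: 7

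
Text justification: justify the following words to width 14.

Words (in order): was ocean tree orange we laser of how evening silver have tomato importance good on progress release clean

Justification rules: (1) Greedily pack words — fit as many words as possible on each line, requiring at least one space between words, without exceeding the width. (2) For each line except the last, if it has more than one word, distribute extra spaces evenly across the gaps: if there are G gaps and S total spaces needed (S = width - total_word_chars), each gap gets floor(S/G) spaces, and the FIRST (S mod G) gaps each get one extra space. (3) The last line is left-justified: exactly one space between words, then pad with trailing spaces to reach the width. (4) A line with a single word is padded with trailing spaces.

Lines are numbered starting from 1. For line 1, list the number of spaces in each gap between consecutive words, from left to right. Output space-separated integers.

Line 1: ['was', 'ocean', 'tree'] (min_width=14, slack=0)
Line 2: ['orange', 'we'] (min_width=9, slack=5)
Line 3: ['laser', 'of', 'how'] (min_width=12, slack=2)
Line 4: ['evening', 'silver'] (min_width=14, slack=0)
Line 5: ['have', 'tomato'] (min_width=11, slack=3)
Line 6: ['importance'] (min_width=10, slack=4)
Line 7: ['good', 'on'] (min_width=7, slack=7)
Line 8: ['progress'] (min_width=8, slack=6)
Line 9: ['release', 'clean'] (min_width=13, slack=1)

Answer: 1 1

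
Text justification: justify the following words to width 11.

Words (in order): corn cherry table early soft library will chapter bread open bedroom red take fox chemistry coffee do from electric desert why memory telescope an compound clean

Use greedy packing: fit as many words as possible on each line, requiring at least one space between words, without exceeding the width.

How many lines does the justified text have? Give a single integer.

Line 1: ['corn', 'cherry'] (min_width=11, slack=0)
Line 2: ['table', 'early'] (min_width=11, slack=0)
Line 3: ['soft'] (min_width=4, slack=7)
Line 4: ['library'] (min_width=7, slack=4)
Line 5: ['will'] (min_width=4, slack=7)
Line 6: ['chapter'] (min_width=7, slack=4)
Line 7: ['bread', 'open'] (min_width=10, slack=1)
Line 8: ['bedroom', 'red'] (min_width=11, slack=0)
Line 9: ['take', 'fox'] (min_width=8, slack=3)
Line 10: ['chemistry'] (min_width=9, slack=2)
Line 11: ['coffee', 'do'] (min_width=9, slack=2)
Line 12: ['from'] (min_width=4, slack=7)
Line 13: ['electric'] (min_width=8, slack=3)
Line 14: ['desert', 'why'] (min_width=10, slack=1)
Line 15: ['memory'] (min_width=6, slack=5)
Line 16: ['telescope'] (min_width=9, slack=2)
Line 17: ['an', 'compound'] (min_width=11, slack=0)
Line 18: ['clean'] (min_width=5, slack=6)
Total lines: 18

Answer: 18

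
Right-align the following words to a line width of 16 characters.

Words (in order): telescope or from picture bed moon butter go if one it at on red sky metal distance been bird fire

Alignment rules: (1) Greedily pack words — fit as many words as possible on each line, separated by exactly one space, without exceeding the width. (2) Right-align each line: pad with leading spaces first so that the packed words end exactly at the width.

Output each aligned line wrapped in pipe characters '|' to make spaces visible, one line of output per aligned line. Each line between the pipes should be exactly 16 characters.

Answer: |    telescope or|
|from picture bed|
|  moon butter go|
| if one it at on|
|   red sky metal|
|   distance been|
|       bird fire|

Derivation:
Line 1: ['telescope', 'or'] (min_width=12, slack=4)
Line 2: ['from', 'picture', 'bed'] (min_width=16, slack=0)
Line 3: ['moon', 'butter', 'go'] (min_width=14, slack=2)
Line 4: ['if', 'one', 'it', 'at', 'on'] (min_width=15, slack=1)
Line 5: ['red', 'sky', 'metal'] (min_width=13, slack=3)
Line 6: ['distance', 'been'] (min_width=13, slack=3)
Line 7: ['bird', 'fire'] (min_width=9, slack=7)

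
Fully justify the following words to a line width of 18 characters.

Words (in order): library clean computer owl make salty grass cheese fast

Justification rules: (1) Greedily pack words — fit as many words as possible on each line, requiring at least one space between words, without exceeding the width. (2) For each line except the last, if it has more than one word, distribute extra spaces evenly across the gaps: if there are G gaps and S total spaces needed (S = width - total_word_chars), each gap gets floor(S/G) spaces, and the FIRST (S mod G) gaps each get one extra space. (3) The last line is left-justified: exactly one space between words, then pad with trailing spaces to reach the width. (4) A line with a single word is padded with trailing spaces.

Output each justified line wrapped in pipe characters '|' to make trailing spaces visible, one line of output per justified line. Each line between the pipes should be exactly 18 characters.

Answer: |library      clean|
|computer  owl make|
|salty grass cheese|
|fast              |

Derivation:
Line 1: ['library', 'clean'] (min_width=13, slack=5)
Line 2: ['computer', 'owl', 'make'] (min_width=17, slack=1)
Line 3: ['salty', 'grass', 'cheese'] (min_width=18, slack=0)
Line 4: ['fast'] (min_width=4, slack=14)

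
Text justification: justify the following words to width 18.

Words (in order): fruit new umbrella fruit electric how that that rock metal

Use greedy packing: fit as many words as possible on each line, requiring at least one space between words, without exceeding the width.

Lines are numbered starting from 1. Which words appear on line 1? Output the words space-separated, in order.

Answer: fruit new umbrella

Derivation:
Line 1: ['fruit', 'new', 'umbrella'] (min_width=18, slack=0)
Line 2: ['fruit', 'electric', 'how'] (min_width=18, slack=0)
Line 3: ['that', 'that', 'rock'] (min_width=14, slack=4)
Line 4: ['metal'] (min_width=5, slack=13)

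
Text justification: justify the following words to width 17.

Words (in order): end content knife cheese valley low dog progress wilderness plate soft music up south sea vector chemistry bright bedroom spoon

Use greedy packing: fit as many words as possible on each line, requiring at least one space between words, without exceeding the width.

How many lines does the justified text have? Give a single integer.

Answer: 8

Derivation:
Line 1: ['end', 'content', 'knife'] (min_width=17, slack=0)
Line 2: ['cheese', 'valley', 'low'] (min_width=17, slack=0)
Line 3: ['dog', 'progress'] (min_width=12, slack=5)
Line 4: ['wilderness', 'plate'] (min_width=16, slack=1)
Line 5: ['soft', 'music', 'up'] (min_width=13, slack=4)
Line 6: ['south', 'sea', 'vector'] (min_width=16, slack=1)
Line 7: ['chemistry', 'bright'] (min_width=16, slack=1)
Line 8: ['bedroom', 'spoon'] (min_width=13, slack=4)
Total lines: 8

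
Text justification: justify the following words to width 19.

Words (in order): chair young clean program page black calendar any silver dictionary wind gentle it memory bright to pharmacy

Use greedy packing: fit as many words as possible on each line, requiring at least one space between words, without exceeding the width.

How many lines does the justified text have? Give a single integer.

Answer: 6

Derivation:
Line 1: ['chair', 'young', 'clean'] (min_width=17, slack=2)
Line 2: ['program', 'page', 'black'] (min_width=18, slack=1)
Line 3: ['calendar', 'any', 'silver'] (min_width=19, slack=0)
Line 4: ['dictionary', 'wind'] (min_width=15, slack=4)
Line 5: ['gentle', 'it', 'memory'] (min_width=16, slack=3)
Line 6: ['bright', 'to', 'pharmacy'] (min_width=18, slack=1)
Total lines: 6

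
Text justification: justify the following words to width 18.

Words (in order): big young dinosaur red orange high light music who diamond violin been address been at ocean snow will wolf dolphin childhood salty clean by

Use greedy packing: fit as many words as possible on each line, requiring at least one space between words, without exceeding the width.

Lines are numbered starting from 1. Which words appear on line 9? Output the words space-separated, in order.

Line 1: ['big', 'young', 'dinosaur'] (min_width=18, slack=0)
Line 2: ['red', 'orange', 'high'] (min_width=15, slack=3)
Line 3: ['light', 'music', 'who'] (min_width=15, slack=3)
Line 4: ['diamond', 'violin'] (min_width=14, slack=4)
Line 5: ['been', 'address', 'been'] (min_width=17, slack=1)
Line 6: ['at', 'ocean', 'snow', 'will'] (min_width=18, slack=0)
Line 7: ['wolf', 'dolphin'] (min_width=12, slack=6)
Line 8: ['childhood', 'salty'] (min_width=15, slack=3)
Line 9: ['clean', 'by'] (min_width=8, slack=10)

Answer: clean by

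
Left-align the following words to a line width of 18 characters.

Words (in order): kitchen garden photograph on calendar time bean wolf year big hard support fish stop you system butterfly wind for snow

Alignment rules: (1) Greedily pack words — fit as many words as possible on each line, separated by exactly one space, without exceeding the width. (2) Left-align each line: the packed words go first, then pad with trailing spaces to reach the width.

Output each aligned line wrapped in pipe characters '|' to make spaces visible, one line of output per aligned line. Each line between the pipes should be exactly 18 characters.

Answer: |kitchen garden    |
|photograph on     |
|calendar time bean|
|wolf year big hard|
|support fish stop |
|you system        |
|butterfly wind for|
|snow              |

Derivation:
Line 1: ['kitchen', 'garden'] (min_width=14, slack=4)
Line 2: ['photograph', 'on'] (min_width=13, slack=5)
Line 3: ['calendar', 'time', 'bean'] (min_width=18, slack=0)
Line 4: ['wolf', 'year', 'big', 'hard'] (min_width=18, slack=0)
Line 5: ['support', 'fish', 'stop'] (min_width=17, slack=1)
Line 6: ['you', 'system'] (min_width=10, slack=8)
Line 7: ['butterfly', 'wind', 'for'] (min_width=18, slack=0)
Line 8: ['snow'] (min_width=4, slack=14)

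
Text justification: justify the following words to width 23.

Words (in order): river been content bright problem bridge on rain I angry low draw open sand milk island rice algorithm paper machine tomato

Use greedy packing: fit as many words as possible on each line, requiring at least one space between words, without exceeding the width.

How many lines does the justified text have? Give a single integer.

Answer: 6

Derivation:
Line 1: ['river', 'been', 'content'] (min_width=18, slack=5)
Line 2: ['bright', 'problem', 'bridge'] (min_width=21, slack=2)
Line 3: ['on', 'rain', 'I', 'angry', 'low'] (min_width=19, slack=4)
Line 4: ['draw', 'open', 'sand', 'milk'] (min_width=19, slack=4)
Line 5: ['island', 'rice', 'algorithm'] (min_width=21, slack=2)
Line 6: ['paper', 'machine', 'tomato'] (min_width=20, slack=3)
Total lines: 6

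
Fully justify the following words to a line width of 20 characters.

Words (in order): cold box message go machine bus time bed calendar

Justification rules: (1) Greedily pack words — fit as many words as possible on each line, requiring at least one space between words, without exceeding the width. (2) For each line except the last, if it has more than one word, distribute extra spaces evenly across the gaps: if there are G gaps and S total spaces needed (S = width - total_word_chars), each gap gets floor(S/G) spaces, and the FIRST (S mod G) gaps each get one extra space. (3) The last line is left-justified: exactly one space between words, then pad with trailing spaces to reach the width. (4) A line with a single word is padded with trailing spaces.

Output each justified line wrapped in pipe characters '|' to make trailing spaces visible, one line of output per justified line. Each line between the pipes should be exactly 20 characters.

Line 1: ['cold', 'box', 'message', 'go'] (min_width=19, slack=1)
Line 2: ['machine', 'bus', 'time', 'bed'] (min_width=20, slack=0)
Line 3: ['calendar'] (min_width=8, slack=12)

Answer: |cold  box message go|
|machine bus time bed|
|calendar            |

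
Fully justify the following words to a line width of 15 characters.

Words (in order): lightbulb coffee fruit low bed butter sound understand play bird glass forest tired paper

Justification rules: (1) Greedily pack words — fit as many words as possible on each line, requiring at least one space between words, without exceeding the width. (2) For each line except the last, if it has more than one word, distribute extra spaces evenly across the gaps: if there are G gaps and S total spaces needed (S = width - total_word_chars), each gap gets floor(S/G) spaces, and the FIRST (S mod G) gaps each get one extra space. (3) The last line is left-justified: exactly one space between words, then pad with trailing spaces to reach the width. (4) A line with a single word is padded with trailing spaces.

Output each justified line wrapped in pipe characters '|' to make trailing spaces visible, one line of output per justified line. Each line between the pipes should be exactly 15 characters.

Answer: |lightbulb      |
|coffee    fruit|
|low  bed butter|
|sound          |
|understand play|
|bird      glass|
|forest    tired|
|paper          |

Derivation:
Line 1: ['lightbulb'] (min_width=9, slack=6)
Line 2: ['coffee', 'fruit'] (min_width=12, slack=3)
Line 3: ['low', 'bed', 'butter'] (min_width=14, slack=1)
Line 4: ['sound'] (min_width=5, slack=10)
Line 5: ['understand', 'play'] (min_width=15, slack=0)
Line 6: ['bird', 'glass'] (min_width=10, slack=5)
Line 7: ['forest', 'tired'] (min_width=12, slack=3)
Line 8: ['paper'] (min_width=5, slack=10)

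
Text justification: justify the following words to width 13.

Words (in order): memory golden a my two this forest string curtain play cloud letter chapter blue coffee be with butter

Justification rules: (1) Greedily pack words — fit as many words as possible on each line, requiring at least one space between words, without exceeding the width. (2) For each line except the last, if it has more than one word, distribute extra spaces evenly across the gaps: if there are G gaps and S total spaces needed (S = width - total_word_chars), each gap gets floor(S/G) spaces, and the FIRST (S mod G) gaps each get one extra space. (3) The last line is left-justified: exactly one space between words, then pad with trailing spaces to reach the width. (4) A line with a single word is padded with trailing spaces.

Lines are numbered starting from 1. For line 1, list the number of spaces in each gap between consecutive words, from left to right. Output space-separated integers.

Answer: 1

Derivation:
Line 1: ['memory', 'golden'] (min_width=13, slack=0)
Line 2: ['a', 'my', 'two', 'this'] (min_width=13, slack=0)
Line 3: ['forest', 'string'] (min_width=13, slack=0)
Line 4: ['curtain', 'play'] (min_width=12, slack=1)
Line 5: ['cloud', 'letter'] (min_width=12, slack=1)
Line 6: ['chapter', 'blue'] (min_width=12, slack=1)
Line 7: ['coffee', 'be'] (min_width=9, slack=4)
Line 8: ['with', 'butter'] (min_width=11, slack=2)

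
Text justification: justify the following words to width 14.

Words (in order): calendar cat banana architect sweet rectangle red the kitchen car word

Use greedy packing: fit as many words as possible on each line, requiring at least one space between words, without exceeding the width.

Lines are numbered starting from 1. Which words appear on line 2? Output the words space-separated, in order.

Answer: banana

Derivation:
Line 1: ['calendar', 'cat'] (min_width=12, slack=2)
Line 2: ['banana'] (min_width=6, slack=8)
Line 3: ['architect'] (min_width=9, slack=5)
Line 4: ['sweet'] (min_width=5, slack=9)
Line 5: ['rectangle', 'red'] (min_width=13, slack=1)
Line 6: ['the', 'kitchen'] (min_width=11, slack=3)
Line 7: ['car', 'word'] (min_width=8, slack=6)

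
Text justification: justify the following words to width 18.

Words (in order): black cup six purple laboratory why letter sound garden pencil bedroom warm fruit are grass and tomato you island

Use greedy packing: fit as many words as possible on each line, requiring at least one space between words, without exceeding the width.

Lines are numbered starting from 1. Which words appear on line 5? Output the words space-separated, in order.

Line 1: ['black', 'cup', 'six'] (min_width=13, slack=5)
Line 2: ['purple', 'laboratory'] (min_width=17, slack=1)
Line 3: ['why', 'letter', 'sound'] (min_width=16, slack=2)
Line 4: ['garden', 'pencil'] (min_width=13, slack=5)
Line 5: ['bedroom', 'warm', 'fruit'] (min_width=18, slack=0)
Line 6: ['are', 'grass', 'and'] (min_width=13, slack=5)
Line 7: ['tomato', 'you', 'island'] (min_width=17, slack=1)

Answer: bedroom warm fruit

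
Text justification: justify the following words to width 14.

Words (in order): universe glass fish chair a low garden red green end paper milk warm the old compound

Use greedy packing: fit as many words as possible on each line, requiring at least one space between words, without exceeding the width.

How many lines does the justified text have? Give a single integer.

Answer: 7

Derivation:
Line 1: ['universe', 'glass'] (min_width=14, slack=0)
Line 2: ['fish', 'chair', 'a'] (min_width=12, slack=2)
Line 3: ['low', 'garden', 'red'] (min_width=14, slack=0)
Line 4: ['green', 'end'] (min_width=9, slack=5)
Line 5: ['paper', 'milk'] (min_width=10, slack=4)
Line 6: ['warm', 'the', 'old'] (min_width=12, slack=2)
Line 7: ['compound'] (min_width=8, slack=6)
Total lines: 7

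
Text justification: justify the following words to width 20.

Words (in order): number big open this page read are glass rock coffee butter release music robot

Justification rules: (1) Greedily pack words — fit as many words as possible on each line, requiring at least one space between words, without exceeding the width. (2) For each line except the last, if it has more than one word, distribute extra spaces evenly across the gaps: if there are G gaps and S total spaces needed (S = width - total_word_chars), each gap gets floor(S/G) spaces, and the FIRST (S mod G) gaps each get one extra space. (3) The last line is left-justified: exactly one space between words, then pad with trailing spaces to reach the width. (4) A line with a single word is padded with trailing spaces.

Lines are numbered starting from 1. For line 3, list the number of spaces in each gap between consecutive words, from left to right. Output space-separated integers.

Line 1: ['number', 'big', 'open', 'this'] (min_width=20, slack=0)
Line 2: ['page', 'read', 'are', 'glass'] (min_width=19, slack=1)
Line 3: ['rock', 'coffee', 'butter'] (min_width=18, slack=2)
Line 4: ['release', 'music', 'robot'] (min_width=19, slack=1)

Answer: 2 2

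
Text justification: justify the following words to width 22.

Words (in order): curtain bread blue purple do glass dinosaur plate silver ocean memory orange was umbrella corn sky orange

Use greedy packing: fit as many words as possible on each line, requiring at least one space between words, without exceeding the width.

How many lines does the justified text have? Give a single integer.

Answer: 6

Derivation:
Line 1: ['curtain', 'bread', 'blue'] (min_width=18, slack=4)
Line 2: ['purple', 'do', 'glass'] (min_width=15, slack=7)
Line 3: ['dinosaur', 'plate', 'silver'] (min_width=21, slack=1)
Line 4: ['ocean', 'memory', 'orange'] (min_width=19, slack=3)
Line 5: ['was', 'umbrella', 'corn', 'sky'] (min_width=21, slack=1)
Line 6: ['orange'] (min_width=6, slack=16)
Total lines: 6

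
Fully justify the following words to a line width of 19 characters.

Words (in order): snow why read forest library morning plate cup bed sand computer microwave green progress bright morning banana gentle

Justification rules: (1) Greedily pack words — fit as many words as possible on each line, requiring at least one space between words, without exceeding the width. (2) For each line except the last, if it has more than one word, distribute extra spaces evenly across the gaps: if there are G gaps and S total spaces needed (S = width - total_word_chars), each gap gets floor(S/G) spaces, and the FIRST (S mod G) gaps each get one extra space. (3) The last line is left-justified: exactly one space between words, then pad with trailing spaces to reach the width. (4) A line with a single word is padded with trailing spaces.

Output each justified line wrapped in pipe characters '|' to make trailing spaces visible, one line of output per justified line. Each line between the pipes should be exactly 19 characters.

Answer: |snow    why    read|
|forest      library|
|morning  plate  cup|
|bed  sand  computer|
|microwave     green|
|progress     bright|
|morning      banana|
|gentle             |

Derivation:
Line 1: ['snow', 'why', 'read'] (min_width=13, slack=6)
Line 2: ['forest', 'library'] (min_width=14, slack=5)
Line 3: ['morning', 'plate', 'cup'] (min_width=17, slack=2)
Line 4: ['bed', 'sand', 'computer'] (min_width=17, slack=2)
Line 5: ['microwave', 'green'] (min_width=15, slack=4)
Line 6: ['progress', 'bright'] (min_width=15, slack=4)
Line 7: ['morning', 'banana'] (min_width=14, slack=5)
Line 8: ['gentle'] (min_width=6, slack=13)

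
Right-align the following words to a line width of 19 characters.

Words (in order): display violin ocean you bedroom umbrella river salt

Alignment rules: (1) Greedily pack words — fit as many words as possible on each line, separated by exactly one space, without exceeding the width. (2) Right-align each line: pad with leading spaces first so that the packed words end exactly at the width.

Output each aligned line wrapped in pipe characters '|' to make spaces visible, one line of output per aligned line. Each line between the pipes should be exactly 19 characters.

Line 1: ['display', 'violin'] (min_width=14, slack=5)
Line 2: ['ocean', 'you', 'bedroom'] (min_width=17, slack=2)
Line 3: ['umbrella', 'river', 'salt'] (min_width=19, slack=0)

Answer: |     display violin|
|  ocean you bedroom|
|umbrella river salt|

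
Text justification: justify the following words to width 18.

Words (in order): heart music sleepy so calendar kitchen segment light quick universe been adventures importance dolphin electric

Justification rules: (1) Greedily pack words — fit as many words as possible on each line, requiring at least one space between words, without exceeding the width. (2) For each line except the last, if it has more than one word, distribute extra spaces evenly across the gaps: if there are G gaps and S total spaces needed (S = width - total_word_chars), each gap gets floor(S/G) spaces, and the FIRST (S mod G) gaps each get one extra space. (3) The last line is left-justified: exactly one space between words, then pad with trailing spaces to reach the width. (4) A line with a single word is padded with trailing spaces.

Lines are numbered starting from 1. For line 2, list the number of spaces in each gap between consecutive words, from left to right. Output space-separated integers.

Answer: 8

Derivation:
Line 1: ['heart', 'music', 'sleepy'] (min_width=18, slack=0)
Line 2: ['so', 'calendar'] (min_width=11, slack=7)
Line 3: ['kitchen', 'segment'] (min_width=15, slack=3)
Line 4: ['light', 'quick'] (min_width=11, slack=7)
Line 5: ['universe', 'been'] (min_width=13, slack=5)
Line 6: ['adventures'] (min_width=10, slack=8)
Line 7: ['importance', 'dolphin'] (min_width=18, slack=0)
Line 8: ['electric'] (min_width=8, slack=10)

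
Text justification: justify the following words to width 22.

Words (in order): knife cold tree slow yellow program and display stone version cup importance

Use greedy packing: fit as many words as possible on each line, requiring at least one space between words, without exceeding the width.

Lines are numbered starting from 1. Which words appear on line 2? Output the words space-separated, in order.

Answer: yellow program and

Derivation:
Line 1: ['knife', 'cold', 'tree', 'slow'] (min_width=20, slack=2)
Line 2: ['yellow', 'program', 'and'] (min_width=18, slack=4)
Line 3: ['display', 'stone', 'version'] (min_width=21, slack=1)
Line 4: ['cup', 'importance'] (min_width=14, slack=8)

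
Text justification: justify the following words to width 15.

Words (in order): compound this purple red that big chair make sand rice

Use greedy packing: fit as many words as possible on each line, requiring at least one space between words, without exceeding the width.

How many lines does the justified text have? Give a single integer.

Answer: 4

Derivation:
Line 1: ['compound', 'this'] (min_width=13, slack=2)
Line 2: ['purple', 'red', 'that'] (min_width=15, slack=0)
Line 3: ['big', 'chair', 'make'] (min_width=14, slack=1)
Line 4: ['sand', 'rice'] (min_width=9, slack=6)
Total lines: 4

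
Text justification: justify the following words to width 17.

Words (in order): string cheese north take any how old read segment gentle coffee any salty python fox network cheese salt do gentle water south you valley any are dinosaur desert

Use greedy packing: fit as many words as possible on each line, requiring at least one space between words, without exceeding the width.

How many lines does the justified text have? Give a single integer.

Answer: 11

Derivation:
Line 1: ['string', 'cheese'] (min_width=13, slack=4)
Line 2: ['north', 'take', 'any'] (min_width=14, slack=3)
Line 3: ['how', 'old', 'read'] (min_width=12, slack=5)
Line 4: ['segment', 'gentle'] (min_width=14, slack=3)
Line 5: ['coffee', 'any', 'salty'] (min_width=16, slack=1)
Line 6: ['python', 'fox'] (min_width=10, slack=7)
Line 7: ['network', 'cheese'] (min_width=14, slack=3)
Line 8: ['salt', 'do', 'gentle'] (min_width=14, slack=3)
Line 9: ['water', 'south', 'you'] (min_width=15, slack=2)
Line 10: ['valley', 'any', 'are'] (min_width=14, slack=3)
Line 11: ['dinosaur', 'desert'] (min_width=15, slack=2)
Total lines: 11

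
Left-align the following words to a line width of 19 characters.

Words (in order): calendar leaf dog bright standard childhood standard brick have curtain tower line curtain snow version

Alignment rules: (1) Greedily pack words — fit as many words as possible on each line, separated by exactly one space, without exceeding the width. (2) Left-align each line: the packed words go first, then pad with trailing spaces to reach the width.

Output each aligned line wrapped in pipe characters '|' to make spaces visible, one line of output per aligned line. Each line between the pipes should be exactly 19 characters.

Answer: |calendar leaf dog  |
|bright standard    |
|childhood standard |
|brick have curtain |
|tower line curtain |
|snow version       |

Derivation:
Line 1: ['calendar', 'leaf', 'dog'] (min_width=17, slack=2)
Line 2: ['bright', 'standard'] (min_width=15, slack=4)
Line 3: ['childhood', 'standard'] (min_width=18, slack=1)
Line 4: ['brick', 'have', 'curtain'] (min_width=18, slack=1)
Line 5: ['tower', 'line', 'curtain'] (min_width=18, slack=1)
Line 6: ['snow', 'version'] (min_width=12, slack=7)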